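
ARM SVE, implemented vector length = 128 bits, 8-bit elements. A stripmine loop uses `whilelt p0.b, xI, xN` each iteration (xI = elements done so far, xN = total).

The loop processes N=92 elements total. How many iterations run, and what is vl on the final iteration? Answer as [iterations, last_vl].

lane count: 128 div 8 = 16
92 elements at 16/iter → 6 passes, remainder 12 on the last

[iterations, last_vl] = [6, 12]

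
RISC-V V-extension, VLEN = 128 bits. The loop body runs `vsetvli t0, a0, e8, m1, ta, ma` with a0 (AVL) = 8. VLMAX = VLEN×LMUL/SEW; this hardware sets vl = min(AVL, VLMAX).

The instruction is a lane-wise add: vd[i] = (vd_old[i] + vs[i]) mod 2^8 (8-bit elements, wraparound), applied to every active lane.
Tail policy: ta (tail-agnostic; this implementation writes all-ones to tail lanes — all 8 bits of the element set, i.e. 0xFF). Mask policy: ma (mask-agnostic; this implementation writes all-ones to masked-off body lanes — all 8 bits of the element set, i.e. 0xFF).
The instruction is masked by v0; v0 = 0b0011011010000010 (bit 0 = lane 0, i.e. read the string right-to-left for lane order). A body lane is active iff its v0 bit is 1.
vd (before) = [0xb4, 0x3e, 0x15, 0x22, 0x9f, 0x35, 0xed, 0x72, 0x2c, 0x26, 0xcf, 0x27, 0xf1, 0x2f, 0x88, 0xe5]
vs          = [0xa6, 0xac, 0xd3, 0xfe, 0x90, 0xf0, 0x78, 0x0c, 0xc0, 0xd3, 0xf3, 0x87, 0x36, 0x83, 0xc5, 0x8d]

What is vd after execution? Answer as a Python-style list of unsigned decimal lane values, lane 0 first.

VLMAX = (128 × 1) / 8 = 16 lanes
vl = min(AVL, VLMAX) = min(8, 16) = 8
[0] mask-off/ones = 0xff
[1] add(0x3e,0xac) = 0xea
[2] mask-off/ones = 0xff
[3] mask-off/ones = 0xff
[4] mask-off/ones = 0xff
[5] mask-off/ones = 0xff
[6] mask-off/ones = 0xff
[7] add(0x72,0x0c) = 0x7e
[8] tail/ones = 0xff
[9] tail/ones = 0xff
[10] tail/ones = 0xff
[11] tail/ones = 0xff
[12] tail/ones = 0xff
[13] tail/ones = 0xff
[14] tail/ones = 0xff
[15] tail/ones = 0xff

vd = [255, 234, 255, 255, 255, 255, 255, 126, 255, 255, 255, 255, 255, 255, 255, 255]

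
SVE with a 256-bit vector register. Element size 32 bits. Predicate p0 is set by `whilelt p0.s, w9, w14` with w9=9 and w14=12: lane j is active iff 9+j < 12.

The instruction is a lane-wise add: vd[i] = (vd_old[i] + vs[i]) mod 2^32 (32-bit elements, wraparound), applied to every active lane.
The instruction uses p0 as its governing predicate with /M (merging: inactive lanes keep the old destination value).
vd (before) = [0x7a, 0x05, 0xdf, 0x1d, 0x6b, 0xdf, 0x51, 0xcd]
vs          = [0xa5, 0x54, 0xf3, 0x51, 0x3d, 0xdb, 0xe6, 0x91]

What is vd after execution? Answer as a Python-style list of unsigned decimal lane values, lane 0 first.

vd = [287, 89, 466, 29, 107, 223, 81, 205]

lane count: 256 div 32 = 8
p0[j] = (9+j < 12); true for j=0..2 → 3 lanes set
  i=0: add(0x7a,0xa5) → 287
  i=1: add(0x05,0x54) → 89
  i=2: add(0xdf,0xf3) → 466
  i=3: tail/keep → 29
  i=4: tail/keep → 107
  i=5: tail/keep → 223
  i=6: tail/keep → 81
  i=7: tail/keep → 205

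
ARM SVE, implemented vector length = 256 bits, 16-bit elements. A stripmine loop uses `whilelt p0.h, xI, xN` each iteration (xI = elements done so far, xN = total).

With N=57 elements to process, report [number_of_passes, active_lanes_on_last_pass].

[iterations, last_vl] = [4, 9]

256-bit reg / 16-bit elem → 16 lanes
N=57: ⌈57/16⌉ = 4 iters; last vl = 57 − 3×16 = 9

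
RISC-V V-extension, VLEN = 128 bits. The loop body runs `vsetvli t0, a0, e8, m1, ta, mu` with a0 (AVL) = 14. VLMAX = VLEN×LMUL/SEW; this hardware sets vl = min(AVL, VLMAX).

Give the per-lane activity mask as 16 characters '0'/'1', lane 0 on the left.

VLMAX = (128 × 1) / 8 = 16 lanes
vl ← min(14, 16) = 14
bits (lane 0 leftmost): 1111111111111100

predicate = 1111111111111100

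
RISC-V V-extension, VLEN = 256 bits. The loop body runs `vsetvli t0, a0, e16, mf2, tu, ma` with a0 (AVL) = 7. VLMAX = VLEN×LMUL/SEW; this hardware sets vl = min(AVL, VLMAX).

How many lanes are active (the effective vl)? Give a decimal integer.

vl = 7

VLMAX = (256 × 1/2) / 16 = 8 lanes
vl ← min(7, 8) = 7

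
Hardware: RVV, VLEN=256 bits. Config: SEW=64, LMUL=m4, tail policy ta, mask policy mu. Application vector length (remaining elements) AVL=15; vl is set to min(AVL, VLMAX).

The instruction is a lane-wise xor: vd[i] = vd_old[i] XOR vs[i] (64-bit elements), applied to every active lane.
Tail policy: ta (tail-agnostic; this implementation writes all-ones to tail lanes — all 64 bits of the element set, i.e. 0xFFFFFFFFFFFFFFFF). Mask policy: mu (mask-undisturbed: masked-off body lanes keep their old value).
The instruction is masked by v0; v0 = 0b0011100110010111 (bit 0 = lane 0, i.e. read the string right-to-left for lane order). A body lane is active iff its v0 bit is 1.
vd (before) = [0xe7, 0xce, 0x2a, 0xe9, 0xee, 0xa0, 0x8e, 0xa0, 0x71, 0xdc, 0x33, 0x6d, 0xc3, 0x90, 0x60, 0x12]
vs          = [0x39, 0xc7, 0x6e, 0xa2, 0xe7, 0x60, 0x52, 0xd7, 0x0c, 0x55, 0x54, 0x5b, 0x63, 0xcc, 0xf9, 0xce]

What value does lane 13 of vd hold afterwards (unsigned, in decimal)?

vd[13] = 92

VLMAX = VLEN×LMUL/SEW = 256×4/64 = 16
vl = min(AVL, VLMAX) = min(15, 16) = 15
  i=0: xor(0xe7,0x39) → 222
  i=1: xor(0xce,0xc7) → 9
  i=2: xor(0x2a,0x6e) → 68
  i=3: mask-off/keep → 233
  i=4: xor(0xee,0xe7) → 9
  i=5: mask-off/keep → 160
  i=6: mask-off/keep → 142
  i=7: xor(0xa0,0xd7) → 119
  i=8: xor(0x71,0x0c) → 125
  i=9: mask-off/keep → 220
  i=10: mask-off/keep → 51
  i=11: xor(0x6d,0x5b) → 54
  i=12: xor(0xc3,0x63) → 160
  i=13: xor(0x90,0xcc) → 92
  i=14: mask-off/keep → 96
  i=15: tail/ones → 18446744073709551615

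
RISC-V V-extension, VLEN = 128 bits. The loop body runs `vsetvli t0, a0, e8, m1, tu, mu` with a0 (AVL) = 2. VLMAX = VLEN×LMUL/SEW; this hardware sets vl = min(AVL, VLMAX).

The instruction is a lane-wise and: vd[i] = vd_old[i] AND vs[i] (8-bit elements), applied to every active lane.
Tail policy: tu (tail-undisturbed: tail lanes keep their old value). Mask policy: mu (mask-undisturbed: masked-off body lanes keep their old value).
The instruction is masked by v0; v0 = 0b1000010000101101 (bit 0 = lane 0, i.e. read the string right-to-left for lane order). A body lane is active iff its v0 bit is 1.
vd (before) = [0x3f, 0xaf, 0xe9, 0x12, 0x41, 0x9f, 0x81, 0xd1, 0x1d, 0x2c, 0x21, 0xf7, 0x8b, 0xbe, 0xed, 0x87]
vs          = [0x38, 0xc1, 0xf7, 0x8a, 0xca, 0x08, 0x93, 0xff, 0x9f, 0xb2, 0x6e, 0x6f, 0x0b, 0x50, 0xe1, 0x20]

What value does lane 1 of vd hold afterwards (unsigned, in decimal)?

vd[1] = 175

lanes per group: 128·1/8 = 16
AVL=2 ≤ VLMAX=16, so vl = 2
vd[0] and(0x3f,0x38) -> 0x38
vd[1] mask-off/keep -> 0xaf
vd[2] tail/keep -> 0xe9
vd[3] tail/keep -> 0x12
vd[4] tail/keep -> 0x41
vd[5] tail/keep -> 0x9f
vd[6] tail/keep -> 0x81
vd[7] tail/keep -> 0xd1
vd[8] tail/keep -> 0x1d
vd[9] tail/keep -> 0x2c
vd[10] tail/keep -> 0x21
vd[11] tail/keep -> 0xf7
vd[12] tail/keep -> 0x8b
vd[13] tail/keep -> 0xbe
vd[14] tail/keep -> 0xed
vd[15] tail/keep -> 0x87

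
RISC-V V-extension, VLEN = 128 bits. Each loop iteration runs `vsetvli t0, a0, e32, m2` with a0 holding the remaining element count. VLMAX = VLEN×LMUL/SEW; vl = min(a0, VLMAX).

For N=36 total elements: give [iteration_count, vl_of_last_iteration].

[iterations, last_vl] = [5, 4]

VLMAX = (128 × 2) / 32 = 8 lanes
36 elements at 8/iter → 5 passes, remainder 4 on the last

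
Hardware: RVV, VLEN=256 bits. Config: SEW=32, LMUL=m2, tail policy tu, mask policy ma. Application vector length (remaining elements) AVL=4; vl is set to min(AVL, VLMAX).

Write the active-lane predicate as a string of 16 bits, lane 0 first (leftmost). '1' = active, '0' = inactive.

lanes per group: 256·2/32 = 16
vl = min(AVL, VLMAX) = min(4, 16) = 4
bits (lane 0 leftmost): 1111000000000000

predicate = 1111000000000000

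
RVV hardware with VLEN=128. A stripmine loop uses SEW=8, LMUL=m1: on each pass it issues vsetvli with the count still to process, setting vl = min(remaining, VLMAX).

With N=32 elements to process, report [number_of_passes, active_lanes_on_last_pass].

lanes per group: 128·1/8 = 16
iterations = ceil(32/16) = 2; final-pass vl = 16

[iterations, last_vl] = [2, 16]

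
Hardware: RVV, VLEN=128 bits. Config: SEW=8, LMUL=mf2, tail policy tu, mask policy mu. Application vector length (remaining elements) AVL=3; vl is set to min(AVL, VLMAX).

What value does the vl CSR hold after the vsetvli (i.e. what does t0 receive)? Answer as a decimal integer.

vl = 3

lanes per group: 128·1/2/8 = 8
AVL=3 ≤ VLMAX=8, so vl = 3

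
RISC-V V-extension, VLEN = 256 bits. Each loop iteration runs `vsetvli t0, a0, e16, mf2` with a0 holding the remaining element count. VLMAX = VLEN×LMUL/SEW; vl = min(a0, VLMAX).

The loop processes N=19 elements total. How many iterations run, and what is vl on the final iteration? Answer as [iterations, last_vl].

VLMAX = (256 × 1/2) / 16 = 8 lanes
19 elements at 8/iter → 3 passes, remainder 3 on the last

[iterations, last_vl] = [3, 3]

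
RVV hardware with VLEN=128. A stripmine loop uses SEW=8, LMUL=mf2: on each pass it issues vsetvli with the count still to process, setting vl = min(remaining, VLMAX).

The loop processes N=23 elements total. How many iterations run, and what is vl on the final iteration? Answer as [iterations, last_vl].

[iterations, last_vl] = [3, 7]

VLMAX = (128 × 1/2) / 8 = 8 lanes
23 elements at 8/iter → 3 passes, remainder 7 on the last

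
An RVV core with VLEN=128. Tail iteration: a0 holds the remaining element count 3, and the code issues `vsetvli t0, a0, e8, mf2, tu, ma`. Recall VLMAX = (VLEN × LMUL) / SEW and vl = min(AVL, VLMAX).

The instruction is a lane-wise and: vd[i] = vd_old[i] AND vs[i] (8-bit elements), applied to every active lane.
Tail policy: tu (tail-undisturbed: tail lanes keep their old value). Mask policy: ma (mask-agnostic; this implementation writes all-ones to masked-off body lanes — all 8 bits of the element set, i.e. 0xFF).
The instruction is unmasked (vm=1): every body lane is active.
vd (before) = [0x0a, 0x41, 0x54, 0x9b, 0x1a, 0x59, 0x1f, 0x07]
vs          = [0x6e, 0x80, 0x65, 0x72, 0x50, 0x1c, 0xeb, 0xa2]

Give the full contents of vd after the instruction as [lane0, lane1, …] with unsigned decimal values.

vd = [10, 0, 68, 155, 26, 89, 31, 7]

lanes per group: 128·1/2/8 = 8
vl ← min(3, 8) = 3
vd[0] and(0x0a,0x6e) -> 0x0a
vd[1] and(0x41,0x80) -> 0x00
vd[2] and(0x54,0x65) -> 0x44
vd[3] tail/keep -> 0x9b
vd[4] tail/keep -> 0x1a
vd[5] tail/keep -> 0x59
vd[6] tail/keep -> 0x1f
vd[7] tail/keep -> 0x07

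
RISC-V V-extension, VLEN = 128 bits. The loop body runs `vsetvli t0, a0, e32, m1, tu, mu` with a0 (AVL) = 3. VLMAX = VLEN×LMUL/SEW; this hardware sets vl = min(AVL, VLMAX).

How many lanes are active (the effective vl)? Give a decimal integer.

VLMAX = VLEN×LMUL/SEW = 128×1/32 = 4
AVL=3 ≤ VLMAX=4, so vl = 3

vl = 3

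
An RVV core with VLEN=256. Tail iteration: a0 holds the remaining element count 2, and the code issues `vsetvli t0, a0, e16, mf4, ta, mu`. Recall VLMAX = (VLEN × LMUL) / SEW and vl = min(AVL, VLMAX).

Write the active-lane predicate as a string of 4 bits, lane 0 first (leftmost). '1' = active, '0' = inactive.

predicate = 1100

VLMAX = (256 × 1/4) / 16 = 4 lanes
vl = min(AVL, VLMAX) = min(2, 4) = 2
bits (lane 0 leftmost): 1100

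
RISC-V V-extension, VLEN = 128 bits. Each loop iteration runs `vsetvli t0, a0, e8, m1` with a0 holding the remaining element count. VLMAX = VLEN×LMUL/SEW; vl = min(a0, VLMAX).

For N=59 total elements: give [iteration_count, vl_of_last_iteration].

[iterations, last_vl] = [4, 11]

VLMAX = (128 × 1) / 8 = 16 lanes
N=59: ⌈59/16⌉ = 4 iters; last vl = 59 − 3×16 = 11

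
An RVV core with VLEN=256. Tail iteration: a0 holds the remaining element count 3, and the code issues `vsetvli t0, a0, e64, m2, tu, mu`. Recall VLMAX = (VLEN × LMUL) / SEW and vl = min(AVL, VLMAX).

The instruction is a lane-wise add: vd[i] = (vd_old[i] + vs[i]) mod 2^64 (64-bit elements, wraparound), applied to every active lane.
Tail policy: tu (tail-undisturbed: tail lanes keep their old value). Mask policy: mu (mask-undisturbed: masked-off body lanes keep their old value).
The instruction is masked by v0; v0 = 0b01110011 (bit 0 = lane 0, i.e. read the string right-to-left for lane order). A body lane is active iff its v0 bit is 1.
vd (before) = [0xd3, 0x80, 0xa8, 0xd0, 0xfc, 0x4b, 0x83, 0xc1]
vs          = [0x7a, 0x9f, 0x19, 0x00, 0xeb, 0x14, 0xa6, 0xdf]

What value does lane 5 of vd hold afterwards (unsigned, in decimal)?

VLMAX = VLEN×LMUL/SEW = 256×2/64 = 8
vl = min(AVL, VLMAX) = min(3, 8) = 3
vd[0] add(0xd3,0x7a) -> 0x14d
vd[1] add(0x80,0x9f) -> 0x11f
vd[2] mask-off/keep -> 0xa8
vd[3] tail/keep -> 0xd0
vd[4] tail/keep -> 0xfc
vd[5] tail/keep -> 0x4b
vd[6] tail/keep -> 0x83
vd[7] tail/keep -> 0xc1

vd[5] = 75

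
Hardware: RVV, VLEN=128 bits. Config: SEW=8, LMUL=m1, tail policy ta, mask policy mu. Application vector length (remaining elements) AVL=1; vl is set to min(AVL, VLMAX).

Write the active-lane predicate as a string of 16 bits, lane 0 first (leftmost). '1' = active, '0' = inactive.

predicate = 1000000000000000

VLMAX = (128 × 1) / 8 = 16 lanes
AVL=1 ≤ VLMAX=16, so vl = 1
bits (lane 0 leftmost): 1000000000000000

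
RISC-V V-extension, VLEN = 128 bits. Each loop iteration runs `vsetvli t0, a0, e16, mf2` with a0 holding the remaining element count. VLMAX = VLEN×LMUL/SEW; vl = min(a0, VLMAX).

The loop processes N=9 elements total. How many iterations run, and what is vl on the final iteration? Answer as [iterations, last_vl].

lanes per group: 128·1/2/16 = 4
iterations = ceil(9/4) = 3; final-pass vl = 1

[iterations, last_vl] = [3, 1]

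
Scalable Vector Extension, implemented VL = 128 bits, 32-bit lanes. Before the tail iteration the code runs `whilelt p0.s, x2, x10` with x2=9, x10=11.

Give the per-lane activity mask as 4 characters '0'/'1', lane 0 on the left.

predicate = 1100

register lanes = 128/32 = 4
whilelt: lane j active iff 9+j < 11 → j < 2 → 2 active
bits (lane 0 leftmost): 1100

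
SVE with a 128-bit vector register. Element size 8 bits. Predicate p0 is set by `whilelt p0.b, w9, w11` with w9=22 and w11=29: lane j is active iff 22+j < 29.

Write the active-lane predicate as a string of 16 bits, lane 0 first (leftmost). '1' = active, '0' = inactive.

predicate = 1111111000000000

128-bit reg / 8-bit elem → 16 lanes
whilelt: lane j active iff 22+j < 29 → j < 7 → 7 active
bits (lane 0 leftmost): 1111111000000000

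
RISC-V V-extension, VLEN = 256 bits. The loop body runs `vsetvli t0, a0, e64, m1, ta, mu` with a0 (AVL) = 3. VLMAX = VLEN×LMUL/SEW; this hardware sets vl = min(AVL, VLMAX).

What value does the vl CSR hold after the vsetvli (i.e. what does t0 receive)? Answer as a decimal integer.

VLMAX = (256 × 1) / 64 = 4 lanes
vl ← min(3, 4) = 3

vl = 3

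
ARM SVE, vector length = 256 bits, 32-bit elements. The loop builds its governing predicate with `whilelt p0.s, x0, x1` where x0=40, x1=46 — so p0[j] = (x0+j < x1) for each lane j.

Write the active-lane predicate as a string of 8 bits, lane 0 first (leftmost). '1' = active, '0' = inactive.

predicate = 11111100

lane count: 256 div 32 = 8
active while 40+j < 46, i.e. j ∈ [0,6) capped at 8 ⇒ 6
bits (lane 0 leftmost): 11111100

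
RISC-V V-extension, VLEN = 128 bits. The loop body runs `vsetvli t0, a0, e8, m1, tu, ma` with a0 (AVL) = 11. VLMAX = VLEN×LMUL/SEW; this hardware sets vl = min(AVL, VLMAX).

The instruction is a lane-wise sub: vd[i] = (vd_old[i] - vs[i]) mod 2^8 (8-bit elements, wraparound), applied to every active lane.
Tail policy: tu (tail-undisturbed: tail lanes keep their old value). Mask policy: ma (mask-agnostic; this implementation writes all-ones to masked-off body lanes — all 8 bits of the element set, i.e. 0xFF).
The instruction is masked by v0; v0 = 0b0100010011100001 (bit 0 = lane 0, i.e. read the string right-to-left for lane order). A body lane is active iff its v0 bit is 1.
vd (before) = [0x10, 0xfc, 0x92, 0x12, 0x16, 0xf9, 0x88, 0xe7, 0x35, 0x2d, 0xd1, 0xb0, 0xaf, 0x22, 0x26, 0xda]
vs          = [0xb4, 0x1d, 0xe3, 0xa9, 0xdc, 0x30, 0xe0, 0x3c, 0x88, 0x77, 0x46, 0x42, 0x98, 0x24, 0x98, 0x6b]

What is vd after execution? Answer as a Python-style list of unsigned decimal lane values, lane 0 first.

VLMAX = VLEN×LMUL/SEW = 128×1/8 = 16
vl ← min(11, 16) = 11
  i=0: sub(0x10,0xb4) → 92
  i=1: mask-off/ones → 255
  i=2: mask-off/ones → 255
  i=3: mask-off/ones → 255
  i=4: mask-off/ones → 255
  i=5: sub(0xf9,0x30) → 201
  i=6: sub(0x88,0xe0) → 168
  i=7: sub(0xe7,0x3c) → 171
  i=8: mask-off/ones → 255
  i=9: mask-off/ones → 255
  i=10: sub(0xd1,0x46) → 139
  i=11: tail/keep → 176
  i=12: tail/keep → 175
  i=13: tail/keep → 34
  i=14: tail/keep → 38
  i=15: tail/keep → 218

vd = [92, 255, 255, 255, 255, 201, 168, 171, 255, 255, 139, 176, 175, 34, 38, 218]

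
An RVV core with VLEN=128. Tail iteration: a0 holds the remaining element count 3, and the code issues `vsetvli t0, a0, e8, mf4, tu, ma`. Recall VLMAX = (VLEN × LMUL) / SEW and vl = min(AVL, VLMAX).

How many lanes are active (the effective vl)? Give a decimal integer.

vl = 3

VLMAX = (128 × 1/4) / 8 = 4 lanes
vl ← min(3, 4) = 3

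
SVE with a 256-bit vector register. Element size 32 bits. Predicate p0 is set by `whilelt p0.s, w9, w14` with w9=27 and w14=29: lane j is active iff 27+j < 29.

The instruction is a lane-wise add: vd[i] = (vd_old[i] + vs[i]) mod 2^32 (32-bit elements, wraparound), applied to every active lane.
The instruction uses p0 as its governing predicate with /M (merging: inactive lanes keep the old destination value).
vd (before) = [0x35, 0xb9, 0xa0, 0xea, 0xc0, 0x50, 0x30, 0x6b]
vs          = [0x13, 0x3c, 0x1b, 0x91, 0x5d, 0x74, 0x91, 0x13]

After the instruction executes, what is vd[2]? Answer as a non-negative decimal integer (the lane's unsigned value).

vd[2] = 160

lane count: 256 div 32 = 8
active while 27+j < 29, i.e. j ∈ [0,2) capped at 8 ⇒ 2
lane  0: add(0x35,0x13) ⇒ 0x48
lane  1: add(0xb9,0x3c) ⇒ 0xf5
lane  2: tail/keep ⇒ 0xa0
lane  3: tail/keep ⇒ 0xea
lane  4: tail/keep ⇒ 0xc0
lane  5: tail/keep ⇒ 0x50
lane  6: tail/keep ⇒ 0x30
lane  7: tail/keep ⇒ 0x6b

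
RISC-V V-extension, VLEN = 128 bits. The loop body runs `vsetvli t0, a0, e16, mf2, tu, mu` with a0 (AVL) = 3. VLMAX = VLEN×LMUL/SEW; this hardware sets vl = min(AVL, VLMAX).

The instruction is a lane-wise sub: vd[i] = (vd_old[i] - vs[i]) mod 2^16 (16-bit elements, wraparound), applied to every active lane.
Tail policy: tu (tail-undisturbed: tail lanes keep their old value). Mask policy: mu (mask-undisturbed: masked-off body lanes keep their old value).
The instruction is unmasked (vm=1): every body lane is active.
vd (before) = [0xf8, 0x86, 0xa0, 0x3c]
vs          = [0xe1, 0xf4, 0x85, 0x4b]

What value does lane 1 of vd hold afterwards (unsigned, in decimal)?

VLMAX = VLEN×LMUL/SEW = 128×1/2/16 = 4
vl ← min(3, 4) = 3
lane  0: sub(0xf8,0xe1) ⇒ 0x17
lane  1: sub(0x86,0xf4) ⇒ 0xff92
lane  2: sub(0xa0,0x85) ⇒ 0x1b
lane  3: tail/keep ⇒ 0x3c

vd[1] = 65426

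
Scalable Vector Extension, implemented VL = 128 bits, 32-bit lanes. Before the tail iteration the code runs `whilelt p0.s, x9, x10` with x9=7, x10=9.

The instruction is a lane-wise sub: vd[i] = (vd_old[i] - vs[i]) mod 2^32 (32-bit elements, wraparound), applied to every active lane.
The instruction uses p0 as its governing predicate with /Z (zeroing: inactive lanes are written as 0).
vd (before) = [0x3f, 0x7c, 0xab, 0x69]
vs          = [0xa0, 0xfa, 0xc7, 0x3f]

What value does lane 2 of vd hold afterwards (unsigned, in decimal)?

lane count: 128 div 32 = 4
active while 7+j < 9, i.e. j ∈ [0,2) capped at 4 ⇒ 2
[0] sub(0x3f,0xa0) = 0xffffff9f
[1] sub(0x7c,0xfa) = 0xffffff82
[2] tail/zero = 0x00
[3] tail/zero = 0x00

vd[2] = 0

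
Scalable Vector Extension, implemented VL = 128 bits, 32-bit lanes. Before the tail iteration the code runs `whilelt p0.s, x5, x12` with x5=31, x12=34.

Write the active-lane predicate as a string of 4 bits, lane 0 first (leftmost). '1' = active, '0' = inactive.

128-bit reg / 32-bit elem → 4 lanes
whilelt: lane j active iff 31+j < 34 → j < 3 → 3 active
bits (lane 0 leftmost): 1110

predicate = 1110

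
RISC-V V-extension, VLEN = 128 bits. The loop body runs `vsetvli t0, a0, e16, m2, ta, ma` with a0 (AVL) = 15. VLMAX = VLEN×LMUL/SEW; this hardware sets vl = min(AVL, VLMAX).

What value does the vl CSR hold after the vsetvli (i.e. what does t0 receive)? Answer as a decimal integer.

VLMAX = VLEN×LMUL/SEW = 128×2/16 = 16
vl = min(AVL, VLMAX) = min(15, 16) = 15

vl = 15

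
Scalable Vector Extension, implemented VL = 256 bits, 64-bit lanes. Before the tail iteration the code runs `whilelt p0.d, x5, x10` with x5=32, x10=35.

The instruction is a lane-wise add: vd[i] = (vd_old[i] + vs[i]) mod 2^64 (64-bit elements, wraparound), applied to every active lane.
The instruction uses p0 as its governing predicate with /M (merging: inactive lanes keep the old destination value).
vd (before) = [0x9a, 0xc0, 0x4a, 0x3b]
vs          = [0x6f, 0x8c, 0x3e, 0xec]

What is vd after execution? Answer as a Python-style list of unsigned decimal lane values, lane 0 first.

register lanes = 256/64 = 4
active while 32+j < 35, i.e. j ∈ [0,3) capped at 4 ⇒ 3
  i=0: add(0x9a,0x6f) → 265
  i=1: add(0xc0,0x8c) → 332
  i=2: add(0x4a,0x3e) → 136
  i=3: tail/keep → 59

vd = [265, 332, 136, 59]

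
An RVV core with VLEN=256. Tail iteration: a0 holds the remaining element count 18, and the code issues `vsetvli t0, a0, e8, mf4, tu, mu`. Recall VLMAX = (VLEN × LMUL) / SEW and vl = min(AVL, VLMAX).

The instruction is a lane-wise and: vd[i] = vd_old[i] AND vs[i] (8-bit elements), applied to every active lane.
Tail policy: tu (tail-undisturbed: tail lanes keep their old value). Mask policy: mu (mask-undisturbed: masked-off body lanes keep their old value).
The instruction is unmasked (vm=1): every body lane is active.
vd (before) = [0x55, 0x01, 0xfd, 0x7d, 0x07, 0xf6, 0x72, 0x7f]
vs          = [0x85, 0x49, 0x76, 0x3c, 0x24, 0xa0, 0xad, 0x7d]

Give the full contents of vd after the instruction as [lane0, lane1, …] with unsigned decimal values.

vd = [5, 1, 116, 60, 4, 160, 32, 125]

VLMAX = VLEN×LMUL/SEW = 256×1/4/8 = 8
vl = min(AVL, VLMAX) = min(18, 8) = 8
[0] and(0x55,0x85) = 0x05
[1] and(0x01,0x49) = 0x01
[2] and(0xfd,0x76) = 0x74
[3] and(0x7d,0x3c) = 0x3c
[4] and(0x07,0x24) = 0x04
[5] and(0xf6,0xa0) = 0xa0
[6] and(0x72,0xad) = 0x20
[7] and(0x7f,0x7d) = 0x7d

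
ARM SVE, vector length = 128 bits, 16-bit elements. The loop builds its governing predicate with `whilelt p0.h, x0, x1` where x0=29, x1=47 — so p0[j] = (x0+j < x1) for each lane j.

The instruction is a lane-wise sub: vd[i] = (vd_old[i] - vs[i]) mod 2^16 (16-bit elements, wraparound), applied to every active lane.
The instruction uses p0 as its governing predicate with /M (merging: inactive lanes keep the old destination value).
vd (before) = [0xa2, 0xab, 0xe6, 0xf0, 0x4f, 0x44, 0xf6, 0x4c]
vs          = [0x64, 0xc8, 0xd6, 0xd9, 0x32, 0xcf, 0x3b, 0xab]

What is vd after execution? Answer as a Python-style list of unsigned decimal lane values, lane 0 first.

register lanes = 128/16 = 8
p0[j] = (29+j < 47); true for j=0..7 → 8 lanes set
[0] sub(0xa2,0x64) = 0x3e
[1] sub(0xab,0xc8) = 0xffe3
[2] sub(0xe6,0xd6) = 0x10
[3] sub(0xf0,0xd9) = 0x17
[4] sub(0x4f,0x32) = 0x1d
[5] sub(0x44,0xcf) = 0xff75
[6] sub(0xf6,0x3b) = 0xbb
[7] sub(0x4c,0xab) = 0xffa1

vd = [62, 65507, 16, 23, 29, 65397, 187, 65441]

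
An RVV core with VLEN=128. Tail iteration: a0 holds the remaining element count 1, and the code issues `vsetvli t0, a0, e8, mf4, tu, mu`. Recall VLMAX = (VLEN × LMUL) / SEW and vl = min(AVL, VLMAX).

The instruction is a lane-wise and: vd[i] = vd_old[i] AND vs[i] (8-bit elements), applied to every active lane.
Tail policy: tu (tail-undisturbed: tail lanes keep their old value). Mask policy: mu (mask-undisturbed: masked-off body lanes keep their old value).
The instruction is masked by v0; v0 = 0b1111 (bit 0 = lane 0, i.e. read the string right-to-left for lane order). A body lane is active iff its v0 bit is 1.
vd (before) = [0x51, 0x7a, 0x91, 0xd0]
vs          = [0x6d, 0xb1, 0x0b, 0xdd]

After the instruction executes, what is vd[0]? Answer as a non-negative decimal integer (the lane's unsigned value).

VLMAX = VLEN×LMUL/SEW = 128×1/4/8 = 4
vl ← min(1, 4) = 1
  i=0: and(0x51,0x6d) → 65
  i=1: tail/keep → 122
  i=2: tail/keep → 145
  i=3: tail/keep → 208

vd[0] = 65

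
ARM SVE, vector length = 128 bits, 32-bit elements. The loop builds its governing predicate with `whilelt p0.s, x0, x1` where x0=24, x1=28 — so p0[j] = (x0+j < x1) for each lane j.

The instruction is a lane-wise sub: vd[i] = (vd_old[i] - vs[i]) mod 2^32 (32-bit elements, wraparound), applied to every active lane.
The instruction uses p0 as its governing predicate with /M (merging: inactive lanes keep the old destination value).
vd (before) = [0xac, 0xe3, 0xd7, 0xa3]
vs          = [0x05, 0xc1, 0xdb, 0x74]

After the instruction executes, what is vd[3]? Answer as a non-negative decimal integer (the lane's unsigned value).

lane count: 128 div 32 = 4
whilelt: lane j active iff 24+j < 28 → j < 4 → 4 active
[0] sub(0xac,0x05) = 0xa7
[1] sub(0xe3,0xc1) = 0x22
[2] sub(0xd7,0xdb) = 0xfffffffc
[3] sub(0xa3,0x74) = 0x2f

vd[3] = 47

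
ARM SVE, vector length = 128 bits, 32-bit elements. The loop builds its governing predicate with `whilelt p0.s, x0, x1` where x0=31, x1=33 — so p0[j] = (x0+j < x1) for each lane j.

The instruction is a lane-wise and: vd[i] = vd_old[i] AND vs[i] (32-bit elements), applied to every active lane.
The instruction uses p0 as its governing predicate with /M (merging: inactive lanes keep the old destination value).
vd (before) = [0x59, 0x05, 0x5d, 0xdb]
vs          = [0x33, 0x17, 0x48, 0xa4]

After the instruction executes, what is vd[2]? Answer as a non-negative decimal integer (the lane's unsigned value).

lane count: 128 div 32 = 4
whilelt: lane j active iff 31+j < 33 → j < 2 → 2 active
  i=0: and(0x59,0x33) → 17
  i=1: and(0x05,0x17) → 5
  i=2: tail/keep → 93
  i=3: tail/keep → 219

vd[2] = 93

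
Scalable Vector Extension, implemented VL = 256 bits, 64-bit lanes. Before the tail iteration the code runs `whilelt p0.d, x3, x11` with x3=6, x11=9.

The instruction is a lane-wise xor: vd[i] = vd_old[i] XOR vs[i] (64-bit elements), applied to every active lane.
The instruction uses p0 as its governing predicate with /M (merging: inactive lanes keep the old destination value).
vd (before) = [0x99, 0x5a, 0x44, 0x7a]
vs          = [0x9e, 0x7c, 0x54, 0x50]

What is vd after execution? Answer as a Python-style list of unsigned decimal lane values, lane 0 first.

lane count: 256 div 64 = 4
active while 6+j < 9, i.e. j ∈ [0,3) capped at 4 ⇒ 3
  i=0: xor(0x99,0x9e) → 7
  i=1: xor(0x5a,0x7c) → 38
  i=2: xor(0x44,0x54) → 16
  i=3: tail/keep → 122

vd = [7, 38, 16, 122]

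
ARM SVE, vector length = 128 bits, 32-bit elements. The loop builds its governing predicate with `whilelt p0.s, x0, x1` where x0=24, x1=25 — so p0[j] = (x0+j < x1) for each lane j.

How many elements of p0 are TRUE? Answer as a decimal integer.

vl = 1

128-bit reg / 32-bit elem → 4 lanes
whilelt: lane j active iff 24+j < 25 → j < 1 → 1 active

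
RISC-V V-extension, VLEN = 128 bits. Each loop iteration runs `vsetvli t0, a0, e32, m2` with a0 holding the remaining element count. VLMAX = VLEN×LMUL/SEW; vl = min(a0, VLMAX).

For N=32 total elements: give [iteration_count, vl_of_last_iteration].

VLMAX = VLEN×LMUL/SEW = 128×2/32 = 8
32 elements at 8/iter → 4 passes, remainder 8 on the last

[iterations, last_vl] = [4, 8]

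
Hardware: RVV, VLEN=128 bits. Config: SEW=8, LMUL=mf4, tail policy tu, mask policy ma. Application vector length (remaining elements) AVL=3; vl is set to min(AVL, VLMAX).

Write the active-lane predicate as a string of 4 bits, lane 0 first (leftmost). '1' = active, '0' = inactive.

lanes per group: 128·1/4/8 = 4
AVL=3 ≤ VLMAX=4, so vl = 3
bits (lane 0 leftmost): 1110

predicate = 1110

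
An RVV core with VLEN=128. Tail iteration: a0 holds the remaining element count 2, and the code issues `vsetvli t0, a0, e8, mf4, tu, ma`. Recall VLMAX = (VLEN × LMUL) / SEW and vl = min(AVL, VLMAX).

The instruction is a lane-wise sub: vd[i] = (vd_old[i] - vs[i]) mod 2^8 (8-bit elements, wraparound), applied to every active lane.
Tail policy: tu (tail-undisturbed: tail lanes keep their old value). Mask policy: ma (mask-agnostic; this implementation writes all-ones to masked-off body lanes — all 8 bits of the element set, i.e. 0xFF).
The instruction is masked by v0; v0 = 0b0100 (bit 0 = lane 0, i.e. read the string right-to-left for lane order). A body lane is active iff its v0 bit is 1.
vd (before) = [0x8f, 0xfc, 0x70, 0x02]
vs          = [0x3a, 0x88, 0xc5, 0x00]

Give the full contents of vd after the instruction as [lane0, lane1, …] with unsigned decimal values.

vd = [255, 255, 112, 2]

VLMAX = (128 × 1/4) / 8 = 4 lanes
vl ← min(2, 4) = 2
vd[0] mask-off/ones -> 0xff
vd[1] mask-off/ones -> 0xff
vd[2] tail/keep -> 0x70
vd[3] tail/keep -> 0x02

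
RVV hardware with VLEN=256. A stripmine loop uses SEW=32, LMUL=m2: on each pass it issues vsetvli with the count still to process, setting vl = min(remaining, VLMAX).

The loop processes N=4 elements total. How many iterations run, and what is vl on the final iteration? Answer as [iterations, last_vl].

[iterations, last_vl] = [1, 4]

lanes per group: 256·2/32 = 16
iterations = ceil(4/16) = 1; final-pass vl = 4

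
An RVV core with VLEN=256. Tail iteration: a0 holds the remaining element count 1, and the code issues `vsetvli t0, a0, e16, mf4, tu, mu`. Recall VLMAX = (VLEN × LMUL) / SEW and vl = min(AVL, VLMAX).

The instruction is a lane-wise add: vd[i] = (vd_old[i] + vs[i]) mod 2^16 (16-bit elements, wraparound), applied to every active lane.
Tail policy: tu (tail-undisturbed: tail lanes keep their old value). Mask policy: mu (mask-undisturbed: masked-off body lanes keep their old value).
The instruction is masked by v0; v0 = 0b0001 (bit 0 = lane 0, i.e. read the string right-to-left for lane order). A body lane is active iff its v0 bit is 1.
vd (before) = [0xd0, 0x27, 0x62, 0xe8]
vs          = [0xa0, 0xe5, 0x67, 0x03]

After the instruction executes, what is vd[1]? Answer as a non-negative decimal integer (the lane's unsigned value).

VLMAX = (256 × 1/4) / 16 = 4 lanes
vl ← min(1, 4) = 1
  i=0: add(0xd0,0xa0) → 368
  i=1: tail/keep → 39
  i=2: tail/keep → 98
  i=3: tail/keep → 232

vd[1] = 39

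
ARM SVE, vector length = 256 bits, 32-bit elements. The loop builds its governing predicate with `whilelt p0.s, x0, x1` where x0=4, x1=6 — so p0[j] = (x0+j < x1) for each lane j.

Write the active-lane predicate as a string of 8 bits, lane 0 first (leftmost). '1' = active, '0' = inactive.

register lanes = 256/32 = 8
active while 4+j < 6, i.e. j ∈ [0,2) capped at 8 ⇒ 2
bits (lane 0 leftmost): 11000000

predicate = 11000000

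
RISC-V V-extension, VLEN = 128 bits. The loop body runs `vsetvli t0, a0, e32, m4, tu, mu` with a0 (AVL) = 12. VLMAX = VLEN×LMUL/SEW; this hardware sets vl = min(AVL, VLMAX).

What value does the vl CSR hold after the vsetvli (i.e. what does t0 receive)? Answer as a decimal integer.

lanes per group: 128·4/32 = 16
AVL=12 ≤ VLMAX=16, so vl = 12

vl = 12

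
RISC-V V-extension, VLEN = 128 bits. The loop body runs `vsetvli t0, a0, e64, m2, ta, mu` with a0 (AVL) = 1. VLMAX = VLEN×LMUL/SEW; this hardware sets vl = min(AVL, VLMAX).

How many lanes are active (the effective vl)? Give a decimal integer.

vl = 1

VLMAX = (128 × 2) / 64 = 4 lanes
AVL=1 ≤ VLMAX=4, so vl = 1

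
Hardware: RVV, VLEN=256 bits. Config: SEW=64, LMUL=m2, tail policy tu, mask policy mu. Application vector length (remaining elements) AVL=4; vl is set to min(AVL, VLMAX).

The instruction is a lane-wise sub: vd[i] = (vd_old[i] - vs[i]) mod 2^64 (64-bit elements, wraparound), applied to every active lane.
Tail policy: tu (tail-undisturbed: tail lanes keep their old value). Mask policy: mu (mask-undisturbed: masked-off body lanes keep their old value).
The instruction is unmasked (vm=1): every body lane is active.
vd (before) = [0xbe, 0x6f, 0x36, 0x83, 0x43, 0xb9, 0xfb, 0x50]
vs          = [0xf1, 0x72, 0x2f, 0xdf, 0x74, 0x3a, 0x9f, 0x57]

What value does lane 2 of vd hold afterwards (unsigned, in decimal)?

VLMAX = VLEN×LMUL/SEW = 256×2/64 = 8
vl = min(AVL, VLMAX) = min(4, 8) = 4
[0] sub(0xbe,0xf1) = 0xffffffffffffffcd
[1] sub(0x6f,0x72) = 0xfffffffffffffffd
[2] sub(0x36,0x2f) = 0x07
[3] sub(0x83,0xdf) = 0xffffffffffffffa4
[4] tail/keep = 0x43
[5] tail/keep = 0xb9
[6] tail/keep = 0xfb
[7] tail/keep = 0x50

vd[2] = 7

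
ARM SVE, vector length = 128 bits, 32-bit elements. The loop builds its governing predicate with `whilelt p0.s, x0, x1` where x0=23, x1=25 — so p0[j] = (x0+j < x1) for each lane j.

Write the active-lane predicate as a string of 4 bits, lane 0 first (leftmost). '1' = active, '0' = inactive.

lane count: 128 div 32 = 4
whilelt: lane j active iff 23+j < 25 → j < 2 → 2 active
bits (lane 0 leftmost): 1100

predicate = 1100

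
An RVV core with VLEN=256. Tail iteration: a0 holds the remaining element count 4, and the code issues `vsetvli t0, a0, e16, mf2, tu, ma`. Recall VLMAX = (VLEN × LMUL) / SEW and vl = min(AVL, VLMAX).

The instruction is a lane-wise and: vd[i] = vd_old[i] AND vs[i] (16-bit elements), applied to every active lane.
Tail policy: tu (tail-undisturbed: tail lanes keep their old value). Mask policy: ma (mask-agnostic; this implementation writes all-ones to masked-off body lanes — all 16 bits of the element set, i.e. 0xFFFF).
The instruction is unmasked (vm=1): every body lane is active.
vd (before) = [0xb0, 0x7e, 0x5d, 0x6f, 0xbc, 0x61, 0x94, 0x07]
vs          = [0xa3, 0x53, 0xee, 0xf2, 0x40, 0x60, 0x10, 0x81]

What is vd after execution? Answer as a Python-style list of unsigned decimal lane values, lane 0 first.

VLMAX = VLEN×LMUL/SEW = 256×1/2/16 = 8
vl = min(AVL, VLMAX) = min(4, 8) = 4
[0] and(0xb0,0xa3) = 0xa0
[1] and(0x7e,0x53) = 0x52
[2] and(0x5d,0xee) = 0x4c
[3] and(0x6f,0xf2) = 0x62
[4] tail/keep = 0xbc
[5] tail/keep = 0x61
[6] tail/keep = 0x94
[7] tail/keep = 0x07

vd = [160, 82, 76, 98, 188, 97, 148, 7]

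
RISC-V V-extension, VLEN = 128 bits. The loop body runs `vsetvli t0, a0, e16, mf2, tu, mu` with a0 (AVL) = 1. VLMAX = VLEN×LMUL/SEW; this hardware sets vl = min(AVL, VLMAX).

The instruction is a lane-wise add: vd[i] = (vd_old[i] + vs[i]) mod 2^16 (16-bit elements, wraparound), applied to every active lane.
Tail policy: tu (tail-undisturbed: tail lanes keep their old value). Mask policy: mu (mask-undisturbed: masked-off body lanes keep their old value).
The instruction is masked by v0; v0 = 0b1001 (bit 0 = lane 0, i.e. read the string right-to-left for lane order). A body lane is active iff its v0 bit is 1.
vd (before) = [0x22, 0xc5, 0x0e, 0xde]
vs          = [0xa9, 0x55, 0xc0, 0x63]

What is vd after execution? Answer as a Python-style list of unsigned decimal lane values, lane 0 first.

vd = [203, 197, 14, 222]

VLMAX = VLEN×LMUL/SEW = 128×1/2/16 = 4
vl = min(AVL, VLMAX) = min(1, 4) = 1
lane  0: add(0x22,0xa9) ⇒ 0xcb
lane  1: tail/keep ⇒ 0xc5
lane  2: tail/keep ⇒ 0x0e
lane  3: tail/keep ⇒ 0xde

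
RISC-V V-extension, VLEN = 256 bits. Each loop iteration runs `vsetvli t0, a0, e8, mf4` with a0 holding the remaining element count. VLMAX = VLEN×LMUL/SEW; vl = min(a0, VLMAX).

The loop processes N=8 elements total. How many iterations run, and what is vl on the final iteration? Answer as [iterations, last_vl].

[iterations, last_vl] = [1, 8]

lanes per group: 256·1/4/8 = 8
iterations = ceil(8/8) = 1; final-pass vl = 8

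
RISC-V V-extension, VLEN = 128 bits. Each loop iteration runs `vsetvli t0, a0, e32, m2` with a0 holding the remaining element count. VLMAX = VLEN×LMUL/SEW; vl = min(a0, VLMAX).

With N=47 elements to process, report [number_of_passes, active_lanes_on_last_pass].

[iterations, last_vl] = [6, 7]

lanes per group: 128·2/32 = 8
47 elements at 8/iter → 6 passes, remainder 7 on the last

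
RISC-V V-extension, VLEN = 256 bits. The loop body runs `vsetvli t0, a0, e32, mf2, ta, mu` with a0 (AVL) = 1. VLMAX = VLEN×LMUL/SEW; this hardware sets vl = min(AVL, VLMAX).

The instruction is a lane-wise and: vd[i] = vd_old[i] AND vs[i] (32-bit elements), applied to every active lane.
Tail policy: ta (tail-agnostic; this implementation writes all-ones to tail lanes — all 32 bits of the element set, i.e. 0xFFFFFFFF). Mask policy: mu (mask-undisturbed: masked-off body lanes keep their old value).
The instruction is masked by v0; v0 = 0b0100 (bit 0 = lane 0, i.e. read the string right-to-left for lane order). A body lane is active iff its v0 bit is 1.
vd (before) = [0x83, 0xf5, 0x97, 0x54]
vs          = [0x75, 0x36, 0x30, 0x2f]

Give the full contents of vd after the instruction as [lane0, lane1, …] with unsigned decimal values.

VLMAX = VLEN×LMUL/SEW = 256×1/2/32 = 4
vl = min(AVL, VLMAX) = min(1, 4) = 1
  i=0: mask-off/keep → 131
  i=1: tail/ones → 4294967295
  i=2: tail/ones → 4294967295
  i=3: tail/ones → 4294967295

vd = [131, 4294967295, 4294967295, 4294967295]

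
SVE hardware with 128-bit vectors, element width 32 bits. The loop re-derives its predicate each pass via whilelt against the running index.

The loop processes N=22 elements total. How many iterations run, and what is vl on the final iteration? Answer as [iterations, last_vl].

[iterations, last_vl] = [6, 2]

register lanes = 128/32 = 4
N=22: ⌈22/4⌉ = 6 iters; last vl = 22 − 5×4 = 2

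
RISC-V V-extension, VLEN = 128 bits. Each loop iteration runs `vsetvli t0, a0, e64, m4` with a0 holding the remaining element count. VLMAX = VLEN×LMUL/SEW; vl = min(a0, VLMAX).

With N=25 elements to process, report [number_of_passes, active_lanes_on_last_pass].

VLMAX = VLEN×LMUL/SEW = 128×4/64 = 8
iterations = ceil(25/8) = 4; final-pass vl = 1

[iterations, last_vl] = [4, 1]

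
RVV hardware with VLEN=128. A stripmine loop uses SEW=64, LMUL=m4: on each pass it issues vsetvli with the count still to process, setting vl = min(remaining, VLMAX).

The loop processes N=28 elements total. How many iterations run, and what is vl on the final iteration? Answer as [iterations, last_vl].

[iterations, last_vl] = [4, 4]

lanes per group: 128·4/64 = 8
iterations = ceil(28/8) = 4; final-pass vl = 4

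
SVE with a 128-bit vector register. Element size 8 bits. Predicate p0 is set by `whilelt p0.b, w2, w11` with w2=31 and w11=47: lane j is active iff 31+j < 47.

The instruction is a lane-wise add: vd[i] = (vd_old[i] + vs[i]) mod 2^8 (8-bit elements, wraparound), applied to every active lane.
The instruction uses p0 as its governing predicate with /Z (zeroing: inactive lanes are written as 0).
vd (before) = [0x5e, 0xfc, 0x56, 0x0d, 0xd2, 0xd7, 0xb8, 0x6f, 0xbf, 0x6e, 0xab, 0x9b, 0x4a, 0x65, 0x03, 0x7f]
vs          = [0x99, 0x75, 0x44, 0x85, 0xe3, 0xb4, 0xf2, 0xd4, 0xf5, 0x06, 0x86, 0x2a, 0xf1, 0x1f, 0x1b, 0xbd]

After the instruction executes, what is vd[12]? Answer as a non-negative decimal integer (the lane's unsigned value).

vd[12] = 59

register lanes = 128/8 = 16
active while 31+j < 47, i.e. j ∈ [0,16) capped at 16 ⇒ 16
vd[0] add(0x5e,0x99) -> 0xf7
vd[1] add(0xfc,0x75) -> 0x71
vd[2] add(0x56,0x44) -> 0x9a
vd[3] add(0x0d,0x85) -> 0x92
vd[4] add(0xd2,0xe3) -> 0xb5
vd[5] add(0xd7,0xb4) -> 0x8b
vd[6] add(0xb8,0xf2) -> 0xaa
vd[7] add(0x6f,0xd4) -> 0x43
vd[8] add(0xbf,0xf5) -> 0xb4
vd[9] add(0x6e,0x06) -> 0x74
vd[10] add(0xab,0x86) -> 0x31
vd[11] add(0x9b,0x2a) -> 0xc5
vd[12] add(0x4a,0xf1) -> 0x3b
vd[13] add(0x65,0x1f) -> 0x84
vd[14] add(0x03,0x1b) -> 0x1e
vd[15] add(0x7f,0xbd) -> 0x3c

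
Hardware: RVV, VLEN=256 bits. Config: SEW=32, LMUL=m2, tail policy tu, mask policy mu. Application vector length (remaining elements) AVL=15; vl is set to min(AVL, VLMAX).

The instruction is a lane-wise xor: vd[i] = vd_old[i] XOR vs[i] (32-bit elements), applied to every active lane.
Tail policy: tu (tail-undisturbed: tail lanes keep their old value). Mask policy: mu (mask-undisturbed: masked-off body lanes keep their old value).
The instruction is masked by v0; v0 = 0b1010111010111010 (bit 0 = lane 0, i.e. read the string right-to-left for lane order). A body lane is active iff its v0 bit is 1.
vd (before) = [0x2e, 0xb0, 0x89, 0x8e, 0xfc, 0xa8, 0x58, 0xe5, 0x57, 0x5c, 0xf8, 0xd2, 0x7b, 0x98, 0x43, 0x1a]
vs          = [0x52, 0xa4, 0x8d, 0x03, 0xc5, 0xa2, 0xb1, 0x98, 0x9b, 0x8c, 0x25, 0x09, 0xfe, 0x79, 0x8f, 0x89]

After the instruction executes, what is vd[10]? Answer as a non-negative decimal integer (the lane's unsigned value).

lanes per group: 256·2/32 = 16
AVL=15 ≤ VLMAX=16, so vl = 15
vd[0] mask-off/keep -> 0x2e
vd[1] xor(0xb0,0xa4) -> 0x14
vd[2] mask-off/keep -> 0x89
vd[3] xor(0x8e,0x03) -> 0x8d
vd[4] xor(0xfc,0xc5) -> 0x39
vd[5] xor(0xa8,0xa2) -> 0x0a
vd[6] mask-off/keep -> 0x58
vd[7] xor(0xe5,0x98) -> 0x7d
vd[8] mask-off/keep -> 0x57
vd[9] xor(0x5c,0x8c) -> 0xd0
vd[10] xor(0xf8,0x25) -> 0xdd
vd[11] xor(0xd2,0x09) -> 0xdb
vd[12] mask-off/keep -> 0x7b
vd[13] xor(0x98,0x79) -> 0xe1
vd[14] mask-off/keep -> 0x43
vd[15] tail/keep -> 0x1a

vd[10] = 221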